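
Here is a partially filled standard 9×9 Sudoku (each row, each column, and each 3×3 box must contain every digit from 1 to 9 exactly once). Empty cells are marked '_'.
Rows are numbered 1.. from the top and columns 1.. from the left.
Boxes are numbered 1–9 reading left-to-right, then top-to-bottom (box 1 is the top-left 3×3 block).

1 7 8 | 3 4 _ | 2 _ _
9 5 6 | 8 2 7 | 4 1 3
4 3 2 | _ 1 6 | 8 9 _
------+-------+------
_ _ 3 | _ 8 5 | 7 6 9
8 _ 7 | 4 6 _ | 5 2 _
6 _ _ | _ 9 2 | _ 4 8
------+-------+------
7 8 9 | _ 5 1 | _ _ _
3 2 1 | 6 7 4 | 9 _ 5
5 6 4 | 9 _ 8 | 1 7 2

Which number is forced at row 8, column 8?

8

Row 8 already contains {1, 2, 3, 4, 5, 6, 7, 9}.
Column 8 already contains {1, 2, 4, 6, 7, 9}.
Its 3×3 block (box 9) already contains {1, 2, 5, 7, 9}.
The only value from 1–9 not eliminated is 8, so row 8, column 8 = 8.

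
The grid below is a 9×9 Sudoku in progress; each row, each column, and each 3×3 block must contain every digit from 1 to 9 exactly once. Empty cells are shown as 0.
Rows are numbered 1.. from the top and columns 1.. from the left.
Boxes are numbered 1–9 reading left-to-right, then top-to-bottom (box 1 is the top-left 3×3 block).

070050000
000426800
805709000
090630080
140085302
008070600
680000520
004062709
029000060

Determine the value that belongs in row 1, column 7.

Cell row 1, column 7 itself could take any of {1, 2, 4, 9} by direct elimination.
Consider where 9 can go in column 7.
row 3, column 7 is out (row 3 already has a 9).
row 4, column 7 is out (row 4 already has a 9).
row 9, column 7 is out (row 9 already has a 9).
So the only cell in column 7 that can hold 9 is row 1, column 7.
Therefore row 1, column 7 = 9.

9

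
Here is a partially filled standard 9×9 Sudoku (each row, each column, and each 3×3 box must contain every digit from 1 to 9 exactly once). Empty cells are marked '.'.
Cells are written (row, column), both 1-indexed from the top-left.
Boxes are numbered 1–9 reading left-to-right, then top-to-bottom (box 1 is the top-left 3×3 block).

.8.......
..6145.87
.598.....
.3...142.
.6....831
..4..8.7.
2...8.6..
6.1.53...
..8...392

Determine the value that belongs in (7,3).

3

Cell (7,3) itself could take any of {3, 5, 7} by direct elimination.
Consider where 3 can go in row 7.
(7,2) is out (column 2 already has a 3).
(7,4) is out (box 8 already has a 3).
(7,6) is out (column 6 already has a 3).
(7,8) is out (column 8 already has a 3).
(7,9) is out (box 9 already has a 3).
So the only cell in row 7 that can hold 3 is (7,3).
Therefore (7,3) = 3.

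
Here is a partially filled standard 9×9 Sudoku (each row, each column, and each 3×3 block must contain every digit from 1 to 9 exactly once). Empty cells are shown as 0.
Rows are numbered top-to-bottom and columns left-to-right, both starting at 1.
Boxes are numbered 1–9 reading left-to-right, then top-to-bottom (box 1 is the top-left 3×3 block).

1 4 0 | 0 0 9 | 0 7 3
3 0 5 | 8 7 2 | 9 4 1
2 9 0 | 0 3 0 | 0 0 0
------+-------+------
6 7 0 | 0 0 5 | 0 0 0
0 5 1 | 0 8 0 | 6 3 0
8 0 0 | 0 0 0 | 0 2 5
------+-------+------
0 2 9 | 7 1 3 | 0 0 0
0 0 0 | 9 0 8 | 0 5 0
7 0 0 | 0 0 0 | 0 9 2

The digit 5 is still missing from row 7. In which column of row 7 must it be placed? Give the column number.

1

Consider where 5 can go in row 7.
R7C7 is out (box 9 already has a 5).
R7C8 is out (column 8 already has a 5).
R7C9 is out (column 9 already has a 5).
So the only cell in row 7 that can hold 5 is R7C1.
That is column 1.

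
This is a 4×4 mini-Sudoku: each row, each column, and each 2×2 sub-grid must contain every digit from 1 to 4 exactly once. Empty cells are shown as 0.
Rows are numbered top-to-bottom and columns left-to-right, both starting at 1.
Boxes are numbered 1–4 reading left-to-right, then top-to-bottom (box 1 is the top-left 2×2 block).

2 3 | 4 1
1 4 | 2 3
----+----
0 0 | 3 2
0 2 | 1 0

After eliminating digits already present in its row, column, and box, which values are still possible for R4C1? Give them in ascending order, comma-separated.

3,4

Row 4 already contains {1, 2}.
Column 1 already contains {1, 2}.
Its 2×2 block (box 3) already contains {2}.
Removing those from 1–4 leaves {3, 4} as the candidates for R4C1.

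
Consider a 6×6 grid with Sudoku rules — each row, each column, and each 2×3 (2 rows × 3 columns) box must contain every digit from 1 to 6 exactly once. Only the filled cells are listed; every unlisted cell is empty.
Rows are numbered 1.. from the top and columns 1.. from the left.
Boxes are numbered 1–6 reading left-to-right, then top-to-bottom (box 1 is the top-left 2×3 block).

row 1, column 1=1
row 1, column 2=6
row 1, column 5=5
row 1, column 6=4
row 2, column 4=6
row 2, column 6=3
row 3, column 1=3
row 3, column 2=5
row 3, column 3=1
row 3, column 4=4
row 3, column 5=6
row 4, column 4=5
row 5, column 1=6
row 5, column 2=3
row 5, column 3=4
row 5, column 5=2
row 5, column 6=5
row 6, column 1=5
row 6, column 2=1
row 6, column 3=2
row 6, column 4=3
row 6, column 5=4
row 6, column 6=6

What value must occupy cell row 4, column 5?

3

Cell row 4, column 5 itself could take any of {1, 3} by direct elimination.
Consider where 3 can go in column 5.
row 2, column 5 is out (row 2 already has a 3).
So the only cell in column 5 that can hold 3 is row 4, column 5.
Therefore row 4, column 5 = 3.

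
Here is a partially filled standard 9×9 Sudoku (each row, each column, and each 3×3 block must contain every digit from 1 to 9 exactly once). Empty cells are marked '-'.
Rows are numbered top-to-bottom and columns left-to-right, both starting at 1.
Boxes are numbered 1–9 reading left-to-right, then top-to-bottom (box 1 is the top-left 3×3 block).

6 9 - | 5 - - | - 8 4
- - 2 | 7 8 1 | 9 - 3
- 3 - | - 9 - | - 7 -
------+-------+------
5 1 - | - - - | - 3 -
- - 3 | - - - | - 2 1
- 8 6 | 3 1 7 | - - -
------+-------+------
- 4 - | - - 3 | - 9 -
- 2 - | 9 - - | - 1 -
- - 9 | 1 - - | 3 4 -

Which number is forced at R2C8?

6

Cell R2C8 itself could take any of {5, 6} by direct elimination.
Consider where 6 can go in row 2.
R2C1 is out (column 1 already has a 6).
R2C2 is out (box 1 already has a 6).
So the only cell in row 2 that can hold 6 is R2C8.
Therefore R2C8 = 6.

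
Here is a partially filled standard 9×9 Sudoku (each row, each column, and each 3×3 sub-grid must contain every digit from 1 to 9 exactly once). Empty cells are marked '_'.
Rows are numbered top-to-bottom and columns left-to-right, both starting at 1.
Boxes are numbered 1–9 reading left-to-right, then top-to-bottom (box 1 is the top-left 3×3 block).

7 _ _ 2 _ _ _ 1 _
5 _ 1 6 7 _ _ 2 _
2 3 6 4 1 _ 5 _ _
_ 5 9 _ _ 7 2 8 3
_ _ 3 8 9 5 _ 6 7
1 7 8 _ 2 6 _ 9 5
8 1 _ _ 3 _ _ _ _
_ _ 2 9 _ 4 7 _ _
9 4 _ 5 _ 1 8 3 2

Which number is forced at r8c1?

3

Cell r8c1 itself could take any of {3, 6} by direct elimination.
Consider where 3 can go in row 8.
r8c2 is out (column 2 already has a 3).
r8c5 is out (column 5 already has a 3).
r8c8 is out (column 8 already has a 3).
r8c9 is out (column 9 already has a 3).
So the only cell in row 8 that can hold 3 is r8c1.
Therefore r8c1 = 3.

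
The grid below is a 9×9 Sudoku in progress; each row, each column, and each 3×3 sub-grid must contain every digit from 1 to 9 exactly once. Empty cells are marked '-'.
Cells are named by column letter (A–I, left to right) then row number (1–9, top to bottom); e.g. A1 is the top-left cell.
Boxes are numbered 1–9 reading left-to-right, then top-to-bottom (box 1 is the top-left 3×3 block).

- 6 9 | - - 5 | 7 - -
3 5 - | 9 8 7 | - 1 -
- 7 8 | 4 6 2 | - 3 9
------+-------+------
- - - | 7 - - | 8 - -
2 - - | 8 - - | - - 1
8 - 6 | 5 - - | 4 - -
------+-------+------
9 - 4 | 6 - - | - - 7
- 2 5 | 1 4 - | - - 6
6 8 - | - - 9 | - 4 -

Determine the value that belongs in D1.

Row 1 already contains {5, 6, 7, 9}.
Column D already contains {1, 4, 5, 6, 7, 8, 9}.
Its 3×3 block (box 2) already contains {2, 4, 5, 6, 7, 8, 9}.
The only value from 1–9 not eliminated is 3, so D1 = 3.

3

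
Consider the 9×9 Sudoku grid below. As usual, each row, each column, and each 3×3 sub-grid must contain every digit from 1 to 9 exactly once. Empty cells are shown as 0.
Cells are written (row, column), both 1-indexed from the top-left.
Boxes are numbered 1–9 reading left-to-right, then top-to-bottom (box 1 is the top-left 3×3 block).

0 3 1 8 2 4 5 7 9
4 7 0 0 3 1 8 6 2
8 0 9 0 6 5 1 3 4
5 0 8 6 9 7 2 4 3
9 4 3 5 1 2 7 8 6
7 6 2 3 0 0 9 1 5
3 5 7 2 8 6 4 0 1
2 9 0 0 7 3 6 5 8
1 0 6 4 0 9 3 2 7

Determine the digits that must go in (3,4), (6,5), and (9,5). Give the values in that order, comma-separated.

7,4,5

For (3,4):
  Row 3 already contains {1, 3, 4, 5, 6, 8, 9}.
  Column 4 already contains {2, 3, 4, 5, 6, 8}.
  Its 3×3 block (box 2) already contains {1, 2, 3, 4, 5, 6, 8}.
  The only value from 1–9 not eliminated is 7, so (3,4) = 7.
For (6,5):
  Row 6 already contains {1, 2, 3, 5, 6, 7, 9}.
  Column 5 already contains {1, 2, 3, 6, 7, 8, 9}.
  Its 3×3 block (box 5) already contains {1, 2, 3, 5, 6, 7, 9}.
  The only value from 1–9 not eliminated is 4, so (6,5) = 4.
For (9,5):
  Row 9 already contains {1, 2, 3, 4, 6, 7, 9}.
  Column 5 already contains {1, 2, 3, 6, 7, 8, 9}.
  Its 3×3 block (box 8) already contains {2, 3, 4, 6, 7, 8, 9}.
  The only value from 1–9 not eliminated is 5, so (9,5) = 5.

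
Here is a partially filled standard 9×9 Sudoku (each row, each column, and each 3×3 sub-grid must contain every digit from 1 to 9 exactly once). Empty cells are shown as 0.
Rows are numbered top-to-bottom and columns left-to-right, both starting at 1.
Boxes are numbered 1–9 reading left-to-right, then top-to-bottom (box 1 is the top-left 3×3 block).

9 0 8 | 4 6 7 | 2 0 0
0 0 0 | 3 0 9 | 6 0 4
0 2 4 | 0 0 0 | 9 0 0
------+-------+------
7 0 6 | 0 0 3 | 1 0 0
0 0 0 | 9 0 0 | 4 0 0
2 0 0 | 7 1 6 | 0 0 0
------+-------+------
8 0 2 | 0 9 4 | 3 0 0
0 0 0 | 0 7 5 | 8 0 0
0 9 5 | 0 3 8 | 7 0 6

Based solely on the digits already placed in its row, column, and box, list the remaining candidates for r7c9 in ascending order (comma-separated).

Row 7 already contains {2, 3, 4, 8, 9}.
Column 9 already contains {4, 6}.
Its 3×3 block (box 9) already contains {3, 6, 7, 8}.
Removing those from 1–9 leaves {1, 5} as the candidates for r7c9.

1,5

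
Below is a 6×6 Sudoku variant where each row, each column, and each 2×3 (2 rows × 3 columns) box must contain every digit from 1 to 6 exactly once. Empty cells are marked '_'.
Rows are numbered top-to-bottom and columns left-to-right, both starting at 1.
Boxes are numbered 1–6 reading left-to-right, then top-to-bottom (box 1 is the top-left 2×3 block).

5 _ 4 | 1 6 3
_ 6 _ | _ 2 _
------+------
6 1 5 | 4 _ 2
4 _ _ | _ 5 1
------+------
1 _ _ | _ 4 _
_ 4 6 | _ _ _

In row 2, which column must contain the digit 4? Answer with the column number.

Consider where 4 can go in row 2.
R2C1 is out (column 1 already has a 4).
R2C3 is out (column 3 already has a 4).
R2C4 is out (column 4 already has a 4).
So the only cell in row 2 that can hold 4 is R2C6.
That is column 6.

6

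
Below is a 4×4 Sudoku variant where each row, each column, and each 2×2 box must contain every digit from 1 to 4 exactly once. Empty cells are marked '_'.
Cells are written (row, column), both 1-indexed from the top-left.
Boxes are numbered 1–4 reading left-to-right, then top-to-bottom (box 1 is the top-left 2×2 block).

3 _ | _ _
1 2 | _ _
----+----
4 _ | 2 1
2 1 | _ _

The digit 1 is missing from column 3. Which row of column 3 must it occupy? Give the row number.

Consider where 1 can go in column 3.
(2,3) is out (row 2 already has a 1).
(4,3) is out (row 4 already has a 1).
So the only cell in column 3 that can hold 1 is (1,3).
That is row 1.

1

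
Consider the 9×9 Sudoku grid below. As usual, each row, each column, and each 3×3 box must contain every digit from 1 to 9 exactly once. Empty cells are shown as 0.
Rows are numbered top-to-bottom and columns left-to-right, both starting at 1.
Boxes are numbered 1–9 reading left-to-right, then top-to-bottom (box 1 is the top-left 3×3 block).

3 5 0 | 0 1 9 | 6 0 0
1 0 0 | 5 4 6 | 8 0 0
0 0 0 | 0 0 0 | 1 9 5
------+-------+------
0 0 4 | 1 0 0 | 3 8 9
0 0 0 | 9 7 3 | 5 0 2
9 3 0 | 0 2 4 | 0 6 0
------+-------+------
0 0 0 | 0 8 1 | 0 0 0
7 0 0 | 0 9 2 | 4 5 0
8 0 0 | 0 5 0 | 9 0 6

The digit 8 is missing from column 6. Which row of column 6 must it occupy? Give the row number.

3

Consider where 8 can go in column 6.
r4c6 is out (row 4 already has a 8).
r9c6 is out (row 9 already has a 8).
So the only cell in column 6 that can hold 8 is r3c6.
That is row 3.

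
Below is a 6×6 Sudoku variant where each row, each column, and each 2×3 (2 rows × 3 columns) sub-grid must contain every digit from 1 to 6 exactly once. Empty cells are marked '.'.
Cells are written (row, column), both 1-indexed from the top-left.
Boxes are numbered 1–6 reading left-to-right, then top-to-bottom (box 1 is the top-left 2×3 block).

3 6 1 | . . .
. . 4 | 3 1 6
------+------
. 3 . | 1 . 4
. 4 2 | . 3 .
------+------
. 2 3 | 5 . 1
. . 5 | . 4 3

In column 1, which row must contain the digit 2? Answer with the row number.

2

Consider where 2 can go in column 1.
(3,1) is out (box 3 already has a 2).
(4,1) is out (row 4 already has a 2).
(5,1) is out (row 5 already has a 2).
(6,1) is out (box 5 already has a 2).
So the only cell in column 1 that can hold 2 is (2,1).
That is row 2.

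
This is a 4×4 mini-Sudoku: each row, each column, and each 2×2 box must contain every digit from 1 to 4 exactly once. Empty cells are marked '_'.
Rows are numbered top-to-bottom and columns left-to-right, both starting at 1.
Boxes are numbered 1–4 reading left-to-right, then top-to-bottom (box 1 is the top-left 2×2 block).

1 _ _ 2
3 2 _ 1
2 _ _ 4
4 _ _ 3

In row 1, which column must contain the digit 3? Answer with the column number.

3

Consider where 3 can go in row 1.
r1c2 is out (box 1 already has a 3).
So the only cell in row 1 that can hold 3 is r1c3.
That is column 3.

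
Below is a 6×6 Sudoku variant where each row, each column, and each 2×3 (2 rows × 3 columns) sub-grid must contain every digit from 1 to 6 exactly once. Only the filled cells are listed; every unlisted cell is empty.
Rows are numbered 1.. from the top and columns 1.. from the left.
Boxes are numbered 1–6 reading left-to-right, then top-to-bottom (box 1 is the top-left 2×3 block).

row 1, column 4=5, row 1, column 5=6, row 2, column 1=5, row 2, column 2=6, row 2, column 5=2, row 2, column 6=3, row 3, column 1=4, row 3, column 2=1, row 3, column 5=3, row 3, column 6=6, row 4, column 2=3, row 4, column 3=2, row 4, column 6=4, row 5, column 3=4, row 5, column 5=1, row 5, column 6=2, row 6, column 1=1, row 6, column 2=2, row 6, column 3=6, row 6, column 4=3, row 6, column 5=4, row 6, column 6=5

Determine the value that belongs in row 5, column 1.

3

Row 5 already contains {1, 2, 4}.
Column 1 already contains {1, 4, 5}.
Its 2×3 block (box 5) already contains {1, 2, 4, 6}.
The only value from 1–6 not eliminated is 3, so row 5, column 1 = 3.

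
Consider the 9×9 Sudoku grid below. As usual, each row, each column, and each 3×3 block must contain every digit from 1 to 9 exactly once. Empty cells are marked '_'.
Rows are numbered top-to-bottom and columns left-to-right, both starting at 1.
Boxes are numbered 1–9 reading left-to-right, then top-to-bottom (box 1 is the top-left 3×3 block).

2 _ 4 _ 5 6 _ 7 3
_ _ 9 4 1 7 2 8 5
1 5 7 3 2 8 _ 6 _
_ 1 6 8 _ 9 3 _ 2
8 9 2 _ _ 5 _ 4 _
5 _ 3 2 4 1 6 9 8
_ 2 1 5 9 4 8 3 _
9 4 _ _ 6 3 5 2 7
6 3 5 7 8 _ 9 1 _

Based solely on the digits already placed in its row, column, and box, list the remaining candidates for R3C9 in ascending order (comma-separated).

Row 3 already contains {1, 2, 3, 5, 6, 7, 8}.
Column 9 already contains {2, 3, 5, 7, 8}.
Its 3×3 block (box 3) already contains {2, 3, 5, 6, 7, 8}.
Removing those from 1–9 leaves {4, 9} as the candidates for R3C9.

4,9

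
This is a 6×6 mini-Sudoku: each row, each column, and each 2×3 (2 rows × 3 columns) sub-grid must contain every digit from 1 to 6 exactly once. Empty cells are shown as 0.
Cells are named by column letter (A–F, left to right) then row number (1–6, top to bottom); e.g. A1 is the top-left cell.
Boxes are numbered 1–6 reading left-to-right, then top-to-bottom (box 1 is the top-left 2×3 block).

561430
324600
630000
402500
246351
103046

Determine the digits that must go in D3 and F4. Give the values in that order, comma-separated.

1,3

For D3:
  Consider where 1 can go in column D.
  D6 is out (row 6 already has a 1).
  So the only cell in column D that can hold 1 is D3.
  So D3 = 1.
For F4:
  Row 4 already contains {2, 4, 5}.
  Column F already contains {1, 6}.
  Its 2×3 block (box 4) already contains {5}.
  The only value from 1–6 not eliminated is 3, so F4 = 3.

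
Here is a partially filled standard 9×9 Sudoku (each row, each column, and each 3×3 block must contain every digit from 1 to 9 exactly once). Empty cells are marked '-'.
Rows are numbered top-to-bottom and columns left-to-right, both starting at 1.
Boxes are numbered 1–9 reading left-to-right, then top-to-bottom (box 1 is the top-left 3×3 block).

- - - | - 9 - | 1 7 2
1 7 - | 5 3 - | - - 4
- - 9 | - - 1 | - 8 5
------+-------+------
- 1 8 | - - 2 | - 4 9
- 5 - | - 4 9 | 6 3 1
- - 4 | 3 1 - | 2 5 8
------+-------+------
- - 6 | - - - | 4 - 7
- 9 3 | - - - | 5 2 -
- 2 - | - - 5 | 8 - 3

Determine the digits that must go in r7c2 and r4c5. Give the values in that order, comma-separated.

8,5

For r7c2:
  Row 7 already contains {4, 6, 7}.
  Column 2 already contains {1, 2, 5, 7, 9}.
  Its 3×3 block (box 7) already contains {2, 3, 6, 9}.
  The only value from 1–9 not eliminated is 8, so r7c2 = 8.
For r4c5:
  Consider where 5 can go in column 5.
  r3c5 is out (row 3 already has a 5).
  r7c5 is out (box 8 already has a 5).
  r8c5 is out (row 8 already has a 5).
  r9c5 is out (row 9 already has a 5).
  So the only cell in column 5 that can hold 5 is r4c5.
  So r4c5 = 5.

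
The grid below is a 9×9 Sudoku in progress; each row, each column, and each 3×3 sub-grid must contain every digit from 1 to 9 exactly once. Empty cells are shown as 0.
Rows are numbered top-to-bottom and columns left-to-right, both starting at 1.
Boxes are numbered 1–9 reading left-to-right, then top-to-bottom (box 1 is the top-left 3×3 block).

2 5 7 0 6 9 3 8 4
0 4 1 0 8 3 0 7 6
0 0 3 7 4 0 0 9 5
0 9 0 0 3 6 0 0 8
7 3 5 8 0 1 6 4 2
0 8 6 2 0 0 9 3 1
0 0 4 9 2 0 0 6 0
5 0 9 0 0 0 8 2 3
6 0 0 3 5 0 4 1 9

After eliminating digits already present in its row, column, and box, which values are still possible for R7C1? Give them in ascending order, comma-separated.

Row 7 already contains {2, 4, 6, 9}.
Column 1 already contains {2, 5, 6, 7}.
Its 3×3 block (box 7) already contains {4, 5, 6, 9}.
Removing those from 1–9 leaves {1, 3, 8} as the candidates for R7C1.

1,3,8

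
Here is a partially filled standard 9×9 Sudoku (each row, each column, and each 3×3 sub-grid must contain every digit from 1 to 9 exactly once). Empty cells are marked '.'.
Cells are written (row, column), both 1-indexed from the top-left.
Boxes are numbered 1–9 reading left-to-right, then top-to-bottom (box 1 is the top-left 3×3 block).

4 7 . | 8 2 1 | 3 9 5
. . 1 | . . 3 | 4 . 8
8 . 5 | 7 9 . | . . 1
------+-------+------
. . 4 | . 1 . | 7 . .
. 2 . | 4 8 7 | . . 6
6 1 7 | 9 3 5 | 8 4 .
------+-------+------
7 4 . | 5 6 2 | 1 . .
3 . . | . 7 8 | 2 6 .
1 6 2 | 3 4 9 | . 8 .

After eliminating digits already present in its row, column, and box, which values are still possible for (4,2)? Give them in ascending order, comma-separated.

3,5,8,9

Row 4 already contains {1, 4, 7}.
Column 2 already contains {1, 2, 4, 6, 7}.
Its 3×3 block (box 4) already contains {1, 2, 4, 6, 7}.
Removing those from 1–9 leaves {3, 5, 8, 9} as the candidates for (4,2).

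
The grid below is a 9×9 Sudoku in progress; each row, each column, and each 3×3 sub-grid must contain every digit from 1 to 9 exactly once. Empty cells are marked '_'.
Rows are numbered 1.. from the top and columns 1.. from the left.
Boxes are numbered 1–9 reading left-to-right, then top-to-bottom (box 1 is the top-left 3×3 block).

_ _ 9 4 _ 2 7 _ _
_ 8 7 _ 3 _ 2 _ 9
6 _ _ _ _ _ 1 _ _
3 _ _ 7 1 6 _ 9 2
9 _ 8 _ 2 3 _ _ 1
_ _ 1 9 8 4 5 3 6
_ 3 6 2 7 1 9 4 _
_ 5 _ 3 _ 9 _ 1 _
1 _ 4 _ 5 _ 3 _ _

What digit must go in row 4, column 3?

5

Row 4 already contains {1, 2, 3, 6, 7, 9}.
Column 3 already contains {1, 4, 6, 7, 8, 9}.
Its 3×3 block (box 4) already contains {1, 3, 8, 9}.
The only value from 1–9 not eliminated is 5, so row 4, column 3 = 5.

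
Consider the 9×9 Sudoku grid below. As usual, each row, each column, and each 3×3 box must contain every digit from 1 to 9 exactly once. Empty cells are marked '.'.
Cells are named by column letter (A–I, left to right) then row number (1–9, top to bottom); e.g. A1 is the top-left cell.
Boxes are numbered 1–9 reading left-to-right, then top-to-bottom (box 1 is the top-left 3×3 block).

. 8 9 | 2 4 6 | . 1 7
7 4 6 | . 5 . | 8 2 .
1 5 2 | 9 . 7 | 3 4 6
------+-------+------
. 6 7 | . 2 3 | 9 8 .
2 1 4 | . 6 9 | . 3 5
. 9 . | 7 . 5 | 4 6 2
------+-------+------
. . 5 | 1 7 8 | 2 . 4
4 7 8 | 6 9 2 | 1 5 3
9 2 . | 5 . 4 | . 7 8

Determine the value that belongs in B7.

3

Row 7 already contains {1, 2, 4, 5, 7, 8}.
Column B already contains {1, 2, 4, 5, 6, 7, 8, 9}.
Its 3×3 block (box 7) already contains {2, 4, 5, 7, 8, 9}.
The only value from 1–9 not eliminated is 3, so B7 = 3.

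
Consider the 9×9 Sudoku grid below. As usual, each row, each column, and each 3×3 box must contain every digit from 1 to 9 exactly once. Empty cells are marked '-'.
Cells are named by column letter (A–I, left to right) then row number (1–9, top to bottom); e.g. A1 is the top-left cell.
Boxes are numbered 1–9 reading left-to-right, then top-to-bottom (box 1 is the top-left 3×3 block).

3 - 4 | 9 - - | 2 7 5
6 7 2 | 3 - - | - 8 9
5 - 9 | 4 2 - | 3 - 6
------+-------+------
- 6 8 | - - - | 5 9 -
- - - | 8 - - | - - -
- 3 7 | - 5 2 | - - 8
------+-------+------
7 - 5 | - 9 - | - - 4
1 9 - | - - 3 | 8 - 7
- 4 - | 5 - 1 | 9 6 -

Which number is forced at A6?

9

Cell A6 itself could take any of {4, 9} by direct elimination.
Consider where 9 can go in row 6.
D6 is out (column D already has a 9).
G6 is out (column G already has a 9).
H6 is out (column H already has a 9).
So the only cell in row 6 that can hold 9 is A6.
Therefore A6 = 9.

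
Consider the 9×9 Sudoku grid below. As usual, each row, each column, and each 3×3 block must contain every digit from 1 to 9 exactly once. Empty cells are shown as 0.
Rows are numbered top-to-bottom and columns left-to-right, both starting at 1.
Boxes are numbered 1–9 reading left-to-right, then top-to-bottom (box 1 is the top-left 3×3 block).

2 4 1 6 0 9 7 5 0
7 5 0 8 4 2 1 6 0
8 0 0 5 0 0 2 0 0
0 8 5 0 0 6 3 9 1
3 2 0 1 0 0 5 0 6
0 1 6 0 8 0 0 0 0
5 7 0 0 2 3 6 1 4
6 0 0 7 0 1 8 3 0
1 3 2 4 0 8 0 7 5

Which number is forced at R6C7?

Row 6 already contains {1, 6, 8}.
Column 7 already contains {1, 2, 3, 5, 6, 7, 8}.
Its 3×3 block (box 6) already contains {1, 3, 5, 6, 9}.
The only value from 1–9 not eliminated is 4, so R6C7 = 4.

4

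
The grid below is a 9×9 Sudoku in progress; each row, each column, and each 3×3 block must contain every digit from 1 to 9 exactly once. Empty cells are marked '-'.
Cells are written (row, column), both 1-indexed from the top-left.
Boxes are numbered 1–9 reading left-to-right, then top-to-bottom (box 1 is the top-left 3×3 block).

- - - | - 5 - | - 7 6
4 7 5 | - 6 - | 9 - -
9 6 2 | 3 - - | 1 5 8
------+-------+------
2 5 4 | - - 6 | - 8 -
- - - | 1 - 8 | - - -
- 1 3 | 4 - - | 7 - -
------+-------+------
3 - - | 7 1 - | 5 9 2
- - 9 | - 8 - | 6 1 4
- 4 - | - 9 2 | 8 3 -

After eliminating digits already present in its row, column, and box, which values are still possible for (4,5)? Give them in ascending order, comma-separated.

Row 4 already contains {2, 4, 5, 6, 8}.
Column 5 already contains {1, 5, 6, 8, 9}.
Its 3×3 block (box 5) already contains {1, 4, 6, 8}.
Removing those from 1–9 leaves {3, 7} as the candidates for (4,5).

3,7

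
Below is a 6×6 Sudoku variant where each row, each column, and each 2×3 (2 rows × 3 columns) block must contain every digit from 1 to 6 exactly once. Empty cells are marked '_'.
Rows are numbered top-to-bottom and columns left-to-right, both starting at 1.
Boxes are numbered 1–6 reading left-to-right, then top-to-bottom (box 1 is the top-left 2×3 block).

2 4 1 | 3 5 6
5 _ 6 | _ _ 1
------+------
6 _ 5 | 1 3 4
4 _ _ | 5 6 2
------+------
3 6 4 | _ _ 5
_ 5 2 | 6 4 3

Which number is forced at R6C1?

1

Row 6 already contains {2, 3, 4, 5, 6}.
Column 1 already contains {2, 3, 4, 5, 6}.
Its 2×3 block (box 5) already contains {2, 3, 4, 5, 6}.
The only value from 1–6 not eliminated is 1, so R6C1 = 1.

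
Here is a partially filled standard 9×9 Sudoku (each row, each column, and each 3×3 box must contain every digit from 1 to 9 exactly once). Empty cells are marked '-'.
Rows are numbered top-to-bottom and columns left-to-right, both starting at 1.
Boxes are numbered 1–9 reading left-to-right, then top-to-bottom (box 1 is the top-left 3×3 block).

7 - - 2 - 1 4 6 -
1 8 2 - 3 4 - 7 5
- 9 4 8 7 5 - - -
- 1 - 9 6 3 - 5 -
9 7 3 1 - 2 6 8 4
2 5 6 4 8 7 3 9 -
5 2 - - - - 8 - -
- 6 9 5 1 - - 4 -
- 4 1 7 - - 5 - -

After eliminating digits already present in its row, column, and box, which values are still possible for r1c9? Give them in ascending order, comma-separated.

3,8,9

Row 1 already contains {1, 2, 4, 6, 7}.
Column 9 already contains {4, 5}.
Its 3×3 block (box 3) already contains {4, 5, 6, 7}.
Removing those from 1–9 leaves {3, 8, 9} as the candidates for r1c9.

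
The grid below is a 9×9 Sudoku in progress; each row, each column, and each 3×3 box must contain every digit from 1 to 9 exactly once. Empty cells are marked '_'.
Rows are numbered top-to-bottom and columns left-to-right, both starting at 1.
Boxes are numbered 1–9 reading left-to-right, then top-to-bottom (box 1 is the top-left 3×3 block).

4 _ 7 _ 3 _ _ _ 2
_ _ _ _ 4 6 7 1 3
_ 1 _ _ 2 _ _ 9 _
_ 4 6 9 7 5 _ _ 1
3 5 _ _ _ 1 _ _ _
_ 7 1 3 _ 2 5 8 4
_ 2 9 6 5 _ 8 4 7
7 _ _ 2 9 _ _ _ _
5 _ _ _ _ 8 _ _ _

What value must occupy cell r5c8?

Cell r5c8 itself could take any of {2, 6, 7} by direct elimination.
Consider where 7 can go in column 8.
r1c8 is out (row 1 already has a 7).
r4c8 is out (row 4 already has a 7).
r8c8 is out (row 8 already has a 7).
r9c8 is out (box 9 already has a 7).
So the only cell in column 8 that can hold 7 is r5c8.
Therefore r5c8 = 7.

7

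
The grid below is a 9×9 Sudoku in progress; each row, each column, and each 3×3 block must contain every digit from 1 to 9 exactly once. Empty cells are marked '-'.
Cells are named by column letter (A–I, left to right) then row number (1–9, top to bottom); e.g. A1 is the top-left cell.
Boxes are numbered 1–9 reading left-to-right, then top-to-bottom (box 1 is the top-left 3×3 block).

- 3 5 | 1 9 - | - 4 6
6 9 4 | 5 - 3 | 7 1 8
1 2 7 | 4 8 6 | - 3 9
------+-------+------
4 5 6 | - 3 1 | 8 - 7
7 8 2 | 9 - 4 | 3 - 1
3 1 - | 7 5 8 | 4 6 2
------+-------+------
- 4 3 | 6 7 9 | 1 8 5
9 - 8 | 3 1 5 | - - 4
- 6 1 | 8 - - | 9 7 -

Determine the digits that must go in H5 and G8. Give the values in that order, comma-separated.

For H5:
  Row 5 already contains {1, 2, 3, 4, 7, 8, 9}.
  Column H already contains {1, 3, 4, 6, 7, 8}.
  Its 3×3 block (box 6) already contains {1, 2, 3, 4, 6, 7, 8}.
  The only value from 1–9 not eliminated is 5, so H5 = 5.
For G8:
  Consider where 6 can go in column G.
  G1 is out (row 1 already has a 6).
  G3 is out (row 3 already has a 6).
  So the only cell in column G that can hold 6 is G8.
  So G8 = 6.

5,6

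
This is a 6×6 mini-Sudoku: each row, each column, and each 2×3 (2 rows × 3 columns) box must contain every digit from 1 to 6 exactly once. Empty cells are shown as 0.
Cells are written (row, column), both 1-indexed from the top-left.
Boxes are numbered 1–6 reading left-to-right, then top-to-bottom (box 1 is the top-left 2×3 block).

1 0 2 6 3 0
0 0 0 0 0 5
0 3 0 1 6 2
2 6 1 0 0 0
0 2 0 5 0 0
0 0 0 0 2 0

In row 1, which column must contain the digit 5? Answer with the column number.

2

Consider where 5 can go in row 1.
(1,6) is out (column 6 already has a 5).
So the only cell in row 1 that can hold 5 is (1,2).
That is column 2.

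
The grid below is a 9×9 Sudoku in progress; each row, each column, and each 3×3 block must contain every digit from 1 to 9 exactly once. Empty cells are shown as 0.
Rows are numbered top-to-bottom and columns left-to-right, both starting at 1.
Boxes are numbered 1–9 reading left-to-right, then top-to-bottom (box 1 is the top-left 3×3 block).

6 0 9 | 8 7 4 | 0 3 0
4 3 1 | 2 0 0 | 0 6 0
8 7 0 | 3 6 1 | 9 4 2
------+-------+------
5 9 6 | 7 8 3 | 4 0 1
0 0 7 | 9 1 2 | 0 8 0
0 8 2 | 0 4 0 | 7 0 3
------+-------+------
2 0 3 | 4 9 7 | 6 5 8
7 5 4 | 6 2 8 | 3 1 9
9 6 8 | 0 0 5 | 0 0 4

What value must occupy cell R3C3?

Row 3 already contains {1, 2, 3, 4, 6, 7, 8, 9}.
Column 3 already contains {1, 2, 3, 4, 6, 7, 8, 9}.
Its 3×3 block (box 1) already contains {1, 3, 4, 6, 7, 8, 9}.
The only value from 1–9 not eliminated is 5, so R3C3 = 5.

5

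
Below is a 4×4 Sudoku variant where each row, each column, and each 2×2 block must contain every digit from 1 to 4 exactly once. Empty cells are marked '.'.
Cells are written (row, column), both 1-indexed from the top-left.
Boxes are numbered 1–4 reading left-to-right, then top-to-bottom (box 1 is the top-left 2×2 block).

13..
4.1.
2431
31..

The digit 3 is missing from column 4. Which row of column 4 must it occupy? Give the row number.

2

Consider where 3 can go in column 4.
(1,4) is out (row 1 already has a 3).
(4,4) is out (row 4 already has a 3).
So the only cell in column 4 that can hold 3 is (2,4).
That is row 2.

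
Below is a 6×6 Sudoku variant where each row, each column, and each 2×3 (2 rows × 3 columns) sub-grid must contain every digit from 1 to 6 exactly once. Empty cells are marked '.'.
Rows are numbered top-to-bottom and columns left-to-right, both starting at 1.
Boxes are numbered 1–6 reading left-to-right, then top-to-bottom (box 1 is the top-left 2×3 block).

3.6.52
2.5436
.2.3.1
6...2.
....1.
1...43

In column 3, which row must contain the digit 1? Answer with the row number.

4

Consider where 1 can go in column 3.
R3C3 is out (row 3 already has a 1).
R5C3 is out (row 5 already has a 1).
R6C3 is out (row 6 already has a 1).
So the only cell in column 3 that can hold 1 is R4C3.
That is row 4.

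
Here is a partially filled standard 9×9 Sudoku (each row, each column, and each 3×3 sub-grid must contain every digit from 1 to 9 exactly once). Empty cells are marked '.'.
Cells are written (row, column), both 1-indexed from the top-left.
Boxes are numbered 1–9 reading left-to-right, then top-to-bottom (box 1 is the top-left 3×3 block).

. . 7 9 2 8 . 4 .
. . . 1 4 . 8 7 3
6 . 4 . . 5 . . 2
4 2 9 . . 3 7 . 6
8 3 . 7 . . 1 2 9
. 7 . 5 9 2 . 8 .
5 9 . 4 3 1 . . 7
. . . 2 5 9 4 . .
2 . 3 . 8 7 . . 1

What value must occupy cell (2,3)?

Cell (2,3) itself could take any of {2, 5} by direct elimination.
Consider where 2 can go in box 1.
(1,1) is out (row 1 already has a 2).
(1,2) is out (row 1 already has a 2).
(2,1) is out (column 1 already has a 2).
(2,2) is out (column 2 already has a 2).
(3,2) is out (row 3 already has a 2).
So the only cell in box 1 that can hold 2 is (2,3).
Therefore (2,3) = 2.

2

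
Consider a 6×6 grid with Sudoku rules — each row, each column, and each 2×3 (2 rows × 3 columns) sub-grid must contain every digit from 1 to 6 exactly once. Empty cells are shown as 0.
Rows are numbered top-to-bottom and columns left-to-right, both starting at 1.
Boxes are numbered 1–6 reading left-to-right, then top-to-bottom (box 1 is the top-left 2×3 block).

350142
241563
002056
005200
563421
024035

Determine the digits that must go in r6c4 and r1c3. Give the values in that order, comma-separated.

6,6

For r6c4:
  Row 6 already contains {2, 3, 4, 5}.
  Column 4 already contains {1, 2, 4, 5}.
  Its 2×3 block (box 6) already contains {1, 2, 3, 4, 5}.
  The only value from 1–6 not eliminated is 6, so r6c4 = 6.
For r1c3:
  Row 1 already contains {1, 2, 3, 4, 5}.
  Column 3 already contains {1, 2, 3, 4, 5}.
  Its 2×3 block (box 1) already contains {1, 2, 3, 4, 5}.
  The only value from 1–6 not eliminated is 6, so r1c3 = 6.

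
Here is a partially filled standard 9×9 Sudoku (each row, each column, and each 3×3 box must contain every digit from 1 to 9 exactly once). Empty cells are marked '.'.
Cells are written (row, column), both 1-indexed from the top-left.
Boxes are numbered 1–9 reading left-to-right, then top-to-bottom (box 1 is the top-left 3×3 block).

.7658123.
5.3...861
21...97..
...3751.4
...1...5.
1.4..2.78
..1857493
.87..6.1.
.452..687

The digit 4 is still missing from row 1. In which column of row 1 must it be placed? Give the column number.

1

Consider where 4 can go in row 1.
(1,9) is out (column 9 already has a 4).
So the only cell in row 1 that can hold 4 is (1,1).
That is column 1.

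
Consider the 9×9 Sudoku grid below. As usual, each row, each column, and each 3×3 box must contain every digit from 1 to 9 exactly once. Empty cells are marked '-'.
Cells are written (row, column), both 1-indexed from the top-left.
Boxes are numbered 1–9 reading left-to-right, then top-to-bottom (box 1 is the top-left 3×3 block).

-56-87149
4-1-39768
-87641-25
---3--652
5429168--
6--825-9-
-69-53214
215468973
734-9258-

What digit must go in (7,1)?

Row 7 already contains {1, 2, 3, 4, 5, 6, 9}.
Column 1 already contains {2, 4, 5, 6, 7}.
Its 3×3 block (box 7) already contains {1, 2, 3, 4, 5, 6, 7, 9}.
The only value from 1–9 not eliminated is 8, so (7,1) = 8.

8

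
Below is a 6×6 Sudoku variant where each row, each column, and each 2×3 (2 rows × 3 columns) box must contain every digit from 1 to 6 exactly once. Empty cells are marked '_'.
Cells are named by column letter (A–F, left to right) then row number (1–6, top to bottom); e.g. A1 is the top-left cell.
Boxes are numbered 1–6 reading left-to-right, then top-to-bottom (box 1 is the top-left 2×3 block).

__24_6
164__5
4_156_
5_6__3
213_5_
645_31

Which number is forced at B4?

2

Row 4 already contains {3, 5, 6}.
Column B already contains {1, 4, 6}.
Its 2×3 block (box 3) already contains {1, 4, 5, 6}.
The only value from 1–6 not eliminated is 2, so B4 = 2.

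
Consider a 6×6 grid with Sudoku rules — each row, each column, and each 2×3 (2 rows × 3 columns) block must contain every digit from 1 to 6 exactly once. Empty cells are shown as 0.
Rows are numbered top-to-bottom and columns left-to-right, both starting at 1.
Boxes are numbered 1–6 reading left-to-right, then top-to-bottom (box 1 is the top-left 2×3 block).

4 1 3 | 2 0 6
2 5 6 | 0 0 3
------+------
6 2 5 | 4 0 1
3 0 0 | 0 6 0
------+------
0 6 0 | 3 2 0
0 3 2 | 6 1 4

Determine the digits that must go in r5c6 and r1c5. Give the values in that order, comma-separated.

5,5

For r5c6:
  Row 5 already contains {2, 3, 6}.
  Column 6 already contains {1, 3, 4, 6}.
  Its 2×3 block (box 6) already contains {1, 2, 3, 4, 6}.
  The only value from 1–6 not eliminated is 5, so r5c6 = 5.
For r1c5:
  Row 1 already contains {1, 2, 3, 4, 6}.
  Column 5 already contains {1, 2, 6}.
  Its 2×3 block (box 2) already contains {2, 3, 6}.
  The only value from 1–6 not eliminated is 5, so r1c5 = 5.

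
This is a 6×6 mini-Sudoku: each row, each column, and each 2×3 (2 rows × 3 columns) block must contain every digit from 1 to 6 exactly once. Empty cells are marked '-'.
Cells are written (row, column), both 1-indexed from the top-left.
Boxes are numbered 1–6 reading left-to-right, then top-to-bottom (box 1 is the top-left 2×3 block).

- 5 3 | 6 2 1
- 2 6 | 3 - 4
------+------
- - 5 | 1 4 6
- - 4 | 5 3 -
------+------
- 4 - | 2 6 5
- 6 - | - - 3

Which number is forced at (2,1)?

1

Row 2 already contains {2, 3, 4, 6}.
Column 1 already contains {}.
Its 2×3 block (box 1) already contains {2, 3, 5, 6}.
The only value from 1–6 not eliminated is 1, so (2,1) = 1.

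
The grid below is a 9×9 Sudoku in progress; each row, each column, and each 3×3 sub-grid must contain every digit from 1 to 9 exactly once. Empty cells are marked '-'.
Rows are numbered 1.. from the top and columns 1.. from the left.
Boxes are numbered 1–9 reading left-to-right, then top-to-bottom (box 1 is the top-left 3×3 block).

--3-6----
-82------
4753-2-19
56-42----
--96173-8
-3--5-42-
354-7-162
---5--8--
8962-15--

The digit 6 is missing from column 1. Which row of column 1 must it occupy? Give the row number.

Consider where 6 can go in column 1.
row 1, column 1 is out (row 1 already has a 6).
row 5, column 1 is out (row 5 already has a 6).
row 6, column 1 is out (box 4 already has a 6).
row 8, column 1 is out (box 7 already has a 6).
So the only cell in column 1 that can hold 6 is row 2, column 1.
That is row 2.

2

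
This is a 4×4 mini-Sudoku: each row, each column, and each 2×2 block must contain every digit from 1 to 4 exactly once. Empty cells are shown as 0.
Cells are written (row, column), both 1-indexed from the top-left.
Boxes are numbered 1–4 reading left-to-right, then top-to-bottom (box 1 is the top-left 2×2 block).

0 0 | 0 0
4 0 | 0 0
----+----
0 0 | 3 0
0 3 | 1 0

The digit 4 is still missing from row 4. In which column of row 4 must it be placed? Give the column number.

4

Consider where 4 can go in row 4.
(4,1) is out (column 1 already has a 4).
So the only cell in row 4 that can hold 4 is (4,4).
That is column 4.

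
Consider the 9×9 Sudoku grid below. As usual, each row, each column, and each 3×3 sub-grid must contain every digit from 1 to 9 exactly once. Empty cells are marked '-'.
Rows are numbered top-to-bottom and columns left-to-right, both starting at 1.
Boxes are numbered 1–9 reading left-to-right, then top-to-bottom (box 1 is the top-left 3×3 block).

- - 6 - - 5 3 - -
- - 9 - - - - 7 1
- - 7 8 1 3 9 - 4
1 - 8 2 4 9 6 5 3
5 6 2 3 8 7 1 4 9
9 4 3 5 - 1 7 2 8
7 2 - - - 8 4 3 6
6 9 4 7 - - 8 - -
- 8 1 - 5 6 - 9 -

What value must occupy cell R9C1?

Row 9 already contains {1, 5, 6, 8, 9}.
Column 1 already contains {1, 5, 6, 7, 9}.
Its 3×3 block (box 7) already contains {1, 2, 4, 6, 7, 8, 9}.
The only value from 1–9 not eliminated is 3, so R9C1 = 3.

3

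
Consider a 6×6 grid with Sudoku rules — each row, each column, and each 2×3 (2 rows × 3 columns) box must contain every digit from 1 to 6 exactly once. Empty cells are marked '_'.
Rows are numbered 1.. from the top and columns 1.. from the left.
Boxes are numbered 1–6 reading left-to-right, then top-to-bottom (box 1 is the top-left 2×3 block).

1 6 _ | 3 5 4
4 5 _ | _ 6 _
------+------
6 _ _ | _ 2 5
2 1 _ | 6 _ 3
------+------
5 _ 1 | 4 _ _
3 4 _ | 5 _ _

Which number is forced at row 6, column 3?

Cell row 6, column 3 itself could take any of {2, 6} by direct elimination.
Consider where 6 can go in column 3.
row 1, column 3 is out (row 1 already has a 6).
row 2, column 3 is out (row 2 already has a 6).
row 3, column 3 is out (row 3 already has a 6).
row 4, column 3 is out (row 4 already has a 6).
So the only cell in column 3 that can hold 6 is row 6, column 3.
Therefore row 6, column 3 = 6.

6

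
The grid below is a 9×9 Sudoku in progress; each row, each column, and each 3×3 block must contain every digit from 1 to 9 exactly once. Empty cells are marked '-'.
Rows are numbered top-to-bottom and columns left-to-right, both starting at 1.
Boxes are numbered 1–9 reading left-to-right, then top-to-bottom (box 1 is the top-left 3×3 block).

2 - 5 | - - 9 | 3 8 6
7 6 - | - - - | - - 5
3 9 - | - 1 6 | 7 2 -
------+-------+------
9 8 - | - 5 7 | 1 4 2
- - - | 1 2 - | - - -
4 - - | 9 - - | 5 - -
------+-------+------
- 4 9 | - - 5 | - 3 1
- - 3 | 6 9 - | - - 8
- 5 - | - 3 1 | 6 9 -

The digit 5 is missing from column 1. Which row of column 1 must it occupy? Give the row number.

5

Consider where 5 can go in column 1.
r7c1 is out (row 7 already has a 5).
r8c1 is out (box 7 already has a 5).
r9c1 is out (row 9 already has a 5).
So the only cell in column 1 that can hold 5 is r5c1.
That is row 5.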